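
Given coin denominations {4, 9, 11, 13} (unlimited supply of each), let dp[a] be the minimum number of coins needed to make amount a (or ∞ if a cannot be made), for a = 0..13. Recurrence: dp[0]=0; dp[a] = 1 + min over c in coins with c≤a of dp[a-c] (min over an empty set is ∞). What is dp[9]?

 a  0  1  2  3  4  5  6  7  8  9 10 11 12 13
dp  0  -  -  -  1  -  -  -  2  1  -  1  3  1
(- denotes ∞ / unreachable)

1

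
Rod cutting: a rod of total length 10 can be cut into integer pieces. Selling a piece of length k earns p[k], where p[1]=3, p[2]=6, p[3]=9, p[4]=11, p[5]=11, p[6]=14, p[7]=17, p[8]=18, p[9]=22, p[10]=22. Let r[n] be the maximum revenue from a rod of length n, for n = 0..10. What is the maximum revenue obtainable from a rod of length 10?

   n    0    1    2    3    4    5    6    7    8    9   10
r[n]    0    3    6    9   12   15   18   21   24   27   30

30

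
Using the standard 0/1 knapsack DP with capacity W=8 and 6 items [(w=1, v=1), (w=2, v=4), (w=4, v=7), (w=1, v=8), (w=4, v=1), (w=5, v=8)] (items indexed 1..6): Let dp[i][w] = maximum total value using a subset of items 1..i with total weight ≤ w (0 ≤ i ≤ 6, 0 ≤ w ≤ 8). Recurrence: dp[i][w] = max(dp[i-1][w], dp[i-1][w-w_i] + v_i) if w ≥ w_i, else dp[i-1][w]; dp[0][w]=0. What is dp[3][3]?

i\w   0   1   2   3   4   5   6   7   8
  0   0   0   0   0   0   0   0   0   0
  1   0   1   1   1   1   1   1   1   1
  2   0   1   4   5   5   5   5   5   5
  3   0   1   4   5   7   8  11  12  12
  4   0   8   9  12  13  15  16  19  20
  5   0   8   9  12  13  15  16  19  20
  6   0   8   9  12  13  15  16  19  20

5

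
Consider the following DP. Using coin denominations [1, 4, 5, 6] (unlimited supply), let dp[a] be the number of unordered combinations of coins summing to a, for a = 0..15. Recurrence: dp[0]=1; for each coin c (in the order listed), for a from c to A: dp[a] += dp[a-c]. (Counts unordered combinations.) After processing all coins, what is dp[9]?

6

after  coin     0     1     2     3     4     5     6     7     8     9    10    11    12    13    14    15
          1     1     1     1     1     1     1     1     1     1     1     1     1     1     1     1     1
          4     1     1     1     1     2     2     2     2     3     3     3     3     4     4     4     4
          5     1     1     1     1     2     3     3     3     4     5     6     6     7     8     9    10
          6     1     1     1     1     2     3     4     4     5     6     8     9    11    12    14    16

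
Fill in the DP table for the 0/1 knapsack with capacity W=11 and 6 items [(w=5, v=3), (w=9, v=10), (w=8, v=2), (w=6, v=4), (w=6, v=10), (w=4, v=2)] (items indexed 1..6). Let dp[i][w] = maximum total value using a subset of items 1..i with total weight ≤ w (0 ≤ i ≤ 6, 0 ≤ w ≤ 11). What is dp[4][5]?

3

i\w   0   1   2   3   4   5   6   7   8   9  10  11
  0   0   0   0   0   0   0   0   0   0   0   0   0
  1   0   0   0   0   0   3   3   3   3   3   3   3
  2   0   0   0   0   0   3   3   3   3  10  10  10
  3   0   0   0   0   0   3   3   3   3  10  10  10
  4   0   0   0   0   0   3   4   4   4  10  10  10
  5   0   0   0   0   0   3  10  10  10  10  10  13
  6   0   0   0   0   2   3  10  10  10  10  12  13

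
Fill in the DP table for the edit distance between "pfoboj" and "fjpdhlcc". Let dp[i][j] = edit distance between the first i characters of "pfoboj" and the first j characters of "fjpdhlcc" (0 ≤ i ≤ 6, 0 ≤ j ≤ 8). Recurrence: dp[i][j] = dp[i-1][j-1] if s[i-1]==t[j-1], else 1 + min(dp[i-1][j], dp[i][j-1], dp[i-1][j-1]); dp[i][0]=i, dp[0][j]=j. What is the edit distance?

7

   ''  f  j  p  d  h  l  c  c
''  0  1  2  3  4  5  6  7  8
 p  1  1  2  2  3  4  5  6  7
 f  2  1  2  3  3  4  5  6  7
 o  3  2  2  3  4  4  5  6  7
 b  4  3  3  3  4  5  5  6  7
 o  5  4  4  4  4  5  6  6  7
 j  6  5  4  5  5  5  6  7  7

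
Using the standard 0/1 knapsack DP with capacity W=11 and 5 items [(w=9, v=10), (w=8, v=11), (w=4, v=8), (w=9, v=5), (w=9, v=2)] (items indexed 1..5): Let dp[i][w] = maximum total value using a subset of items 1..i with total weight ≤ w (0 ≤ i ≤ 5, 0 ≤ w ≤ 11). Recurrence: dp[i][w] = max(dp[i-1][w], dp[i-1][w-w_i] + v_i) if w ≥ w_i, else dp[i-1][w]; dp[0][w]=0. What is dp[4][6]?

8

i\w   0   1   2   3   4   5   6   7   8   9  10  11
  0   0   0   0   0   0   0   0   0   0   0   0   0
  1   0   0   0   0   0   0   0   0   0  10  10  10
  2   0   0   0   0   0   0   0   0  11  11  11  11
  3   0   0   0   0   8   8   8   8  11  11  11  11
  4   0   0   0   0   8   8   8   8  11  11  11  11
  5   0   0   0   0   8   8   8   8  11  11  11  11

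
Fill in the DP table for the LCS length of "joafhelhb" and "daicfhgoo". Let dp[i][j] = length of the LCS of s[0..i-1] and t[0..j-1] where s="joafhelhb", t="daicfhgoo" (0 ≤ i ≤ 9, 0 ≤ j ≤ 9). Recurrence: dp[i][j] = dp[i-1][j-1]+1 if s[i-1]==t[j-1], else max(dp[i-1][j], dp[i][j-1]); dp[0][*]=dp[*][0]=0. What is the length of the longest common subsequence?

   ''  d  a  i  c  f  h  g  o  o
''  0  0  0  0  0  0  0  0  0  0
 j  0  0  0  0  0  0  0  0  0  0
 o  0  0  0  0  0  0  0  0  1  1
 a  0  0  1  1  1  1  1  1  1  1
 f  0  0  1  1  1  2  2  2  2  2
 h  0  0  1  1  1  2  3  3  3  3
 e  0  0  1  1  1  2  3  3  3  3
 l  0  0  1  1  1  2  3  3  3  3
 h  0  0  1  1  1  2  3  3  3  3
 b  0  0  1  1  1  2  3  3  3  3

3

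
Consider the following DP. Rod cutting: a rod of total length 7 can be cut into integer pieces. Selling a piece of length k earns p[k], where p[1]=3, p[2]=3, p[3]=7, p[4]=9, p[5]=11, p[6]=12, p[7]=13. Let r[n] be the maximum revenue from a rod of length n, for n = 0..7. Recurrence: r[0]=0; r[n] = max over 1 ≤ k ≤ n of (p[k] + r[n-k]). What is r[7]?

   n    0    1    2    3    4    5    6    7
r[n]    0    3    6    9   12   15   18   21

21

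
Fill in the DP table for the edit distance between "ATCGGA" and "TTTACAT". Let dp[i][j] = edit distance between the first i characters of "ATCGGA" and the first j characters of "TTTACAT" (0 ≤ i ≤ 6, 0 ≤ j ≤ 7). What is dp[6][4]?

4

   ''  T  T  T  A  C  A  T
''  0  1  2  3  4  5  6  7
 A  1  1  2  3  3  4  5  6
 T  2  1  1  2  3  4  5  5
 C  3  2  2  2  3  3  4  5
 G  4  3  3  3  3  4  4  5
 G  5  4  4  4  4  4  5  5
 A  6  5  5  5  4  5  4  5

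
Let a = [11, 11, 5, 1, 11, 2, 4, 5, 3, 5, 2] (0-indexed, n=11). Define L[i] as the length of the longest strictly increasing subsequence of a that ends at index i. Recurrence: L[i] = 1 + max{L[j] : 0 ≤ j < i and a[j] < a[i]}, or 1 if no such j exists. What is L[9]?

   i    0    1    2    3    4    5    6    7    8    9   10
a[i]   11   11    5    1   11    2    4    5    3    5    2
L[i]    1    1    1    1    2    2    3    4    3    4    2

4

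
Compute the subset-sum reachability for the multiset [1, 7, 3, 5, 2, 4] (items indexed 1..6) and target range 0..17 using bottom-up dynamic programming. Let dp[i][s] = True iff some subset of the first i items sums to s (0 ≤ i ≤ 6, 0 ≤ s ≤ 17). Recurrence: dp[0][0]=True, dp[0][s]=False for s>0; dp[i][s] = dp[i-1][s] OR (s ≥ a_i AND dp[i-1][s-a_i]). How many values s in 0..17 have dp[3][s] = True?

8

i\s   0   1   2   3   4   5   6   7   8   9  10  11  12  13  14  15  16  17
  0   T   F   F   F   F   F   F   F   F   F   F   F   F   F   F   F   F   F
  1   T   T   F   F   F   F   F   F   F   F   F   F   F   F   F   F   F   F
  2   T   T   F   F   F   F   F   T   T   F   F   F   F   F   F   F   F   F
  3   T   T   F   T   T   F   F   T   T   F   T   T   F   F   F   F   F   F
  4   T   T   F   T   T   T   T   T   T   T   T   T   T   T   F   T   T   F
  5   T   T   T   T   T   T   T   T   T   T   T   T   T   T   T   T   T   T
  6   T   T   T   T   T   T   T   T   T   T   T   T   T   T   T   T   T   T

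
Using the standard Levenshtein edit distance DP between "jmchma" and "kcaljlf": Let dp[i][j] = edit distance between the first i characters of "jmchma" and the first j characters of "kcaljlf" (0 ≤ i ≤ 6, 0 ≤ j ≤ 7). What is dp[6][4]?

5

   ''  k  c  a  l  j  l  f
''  0  1  2  3  4  5  6  7
 j  1  1  2  3  4  4  5  6
 m  2  2  2  3  4  5  5  6
 c  3  3  2  3  4  5  6  6
 h  4  4  3  3  4  5  6  7
 m  5  5  4  4  4  5  6  7
 a  6  6  5  4  5  5  6  7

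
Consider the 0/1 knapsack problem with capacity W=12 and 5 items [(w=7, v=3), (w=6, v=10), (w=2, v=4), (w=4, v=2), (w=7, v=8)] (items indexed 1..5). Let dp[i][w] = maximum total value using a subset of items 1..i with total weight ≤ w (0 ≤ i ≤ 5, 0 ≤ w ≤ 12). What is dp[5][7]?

i\w   0   1   2   3   4   5   6   7   8   9  10  11  12
  0   0   0   0   0   0   0   0   0   0   0   0   0   0
  1   0   0   0   0   0   0   0   3   3   3   3   3   3
  2   0   0   0   0   0   0  10  10  10  10  10  10  10
  3   0   0   4   4   4   4  10  10  14  14  14  14  14
  4   0   0   4   4   4   4  10  10  14  14  14  14  16
  5   0   0   4   4   4   4  10  10  14  14  14  14  16

10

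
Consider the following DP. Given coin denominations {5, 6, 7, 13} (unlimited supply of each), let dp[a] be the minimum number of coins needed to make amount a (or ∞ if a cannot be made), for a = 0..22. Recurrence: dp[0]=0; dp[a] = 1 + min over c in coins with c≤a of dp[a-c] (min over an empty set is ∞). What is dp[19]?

2

 a  0  1  2  3  4  5  6  7  8  9 10 11 12 13 14 15 16 17 18 19 20 21 22
dp  0  -  -  -  -  1  1  1  -  -  2  2  2  1  2  3  3  3  2  2  2  3  4
(- denotes ∞ / unreachable)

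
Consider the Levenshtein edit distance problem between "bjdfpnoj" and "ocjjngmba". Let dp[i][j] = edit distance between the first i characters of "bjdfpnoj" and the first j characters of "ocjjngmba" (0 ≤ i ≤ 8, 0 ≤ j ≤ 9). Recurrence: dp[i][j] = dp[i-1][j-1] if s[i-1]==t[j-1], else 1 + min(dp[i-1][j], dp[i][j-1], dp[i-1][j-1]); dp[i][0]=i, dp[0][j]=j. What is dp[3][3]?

3

   ''  o  c  j  j  n  g  m  b  a
''  0  1  2  3  4  5  6  7  8  9
 b  1  1  2  3  4  5  6  7  7  8
 j  2  2  2  2  3  4  5  6  7  8
 d  3  3  3  3  3  4  5  6  7  8
 f  4  4  4  4  4  4  5  6  7  8
 p  5  5  5  5  5  5  5  6  7  8
 n  6  6  6  6  6  5  6  6  7  8
 o  7  6  7  7  7  6  6  7  7  8
 j  8  7  7  7  7  7  7  7  8  8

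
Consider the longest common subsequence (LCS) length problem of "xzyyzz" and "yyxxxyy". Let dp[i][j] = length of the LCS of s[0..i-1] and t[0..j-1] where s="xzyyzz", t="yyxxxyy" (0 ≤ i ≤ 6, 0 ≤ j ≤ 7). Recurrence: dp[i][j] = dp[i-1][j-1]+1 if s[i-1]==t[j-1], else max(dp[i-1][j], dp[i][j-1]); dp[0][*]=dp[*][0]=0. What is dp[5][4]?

2

   ''  y  y  x  x  x  y  y
''  0  0  0  0  0  0  0  0
 x  0  0  0  1  1  1  1  1
 z  0  0  0  1  1  1  1  1
 y  0  1  1  1  1  1  2  2
 y  0  1  2  2  2  2  2  3
 z  0  1  2  2  2  2  2  3
 z  0  1  2  2  2  2  2  3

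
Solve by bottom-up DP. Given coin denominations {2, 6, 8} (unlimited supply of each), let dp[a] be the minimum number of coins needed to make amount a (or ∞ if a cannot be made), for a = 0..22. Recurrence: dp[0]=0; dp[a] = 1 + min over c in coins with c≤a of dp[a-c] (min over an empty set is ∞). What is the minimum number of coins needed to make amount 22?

3

 a  0  1  2  3  4  5  6  7  8  9 10 11 12 13 14 15 16 17 18 19 20 21 22
dp  0  -  1  -  2  -  1  -  1  -  2  -  2  -  2  -  2  -  3  -  3  -  3
(- denotes ∞ / unreachable)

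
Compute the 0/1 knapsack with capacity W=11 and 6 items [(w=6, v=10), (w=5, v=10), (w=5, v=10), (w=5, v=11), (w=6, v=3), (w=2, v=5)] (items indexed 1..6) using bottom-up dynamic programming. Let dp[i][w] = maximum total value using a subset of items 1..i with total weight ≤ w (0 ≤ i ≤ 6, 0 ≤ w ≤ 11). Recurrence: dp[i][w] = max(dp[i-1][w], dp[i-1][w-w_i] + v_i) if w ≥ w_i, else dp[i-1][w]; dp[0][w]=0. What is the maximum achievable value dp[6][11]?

i\w   0   1   2   3   4   5   6   7   8   9  10  11
  0   0   0   0   0   0   0   0   0   0   0   0   0
  1   0   0   0   0   0   0  10  10  10  10  10  10
  2   0   0   0   0   0  10  10  10  10  10  10  20
  3   0   0   0   0   0  10  10  10  10  10  20  20
  4   0   0   0   0   0  11  11  11  11  11  21  21
  5   0   0   0   0   0  11  11  11  11  11  21  21
  6   0   0   5   5   5  11  11  16  16  16  21  21

21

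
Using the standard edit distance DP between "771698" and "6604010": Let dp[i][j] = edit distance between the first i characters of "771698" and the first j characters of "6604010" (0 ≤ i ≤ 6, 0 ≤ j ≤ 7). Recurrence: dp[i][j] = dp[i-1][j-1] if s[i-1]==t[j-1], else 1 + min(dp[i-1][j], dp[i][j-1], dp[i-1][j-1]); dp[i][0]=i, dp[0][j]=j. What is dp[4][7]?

   ''  6  6  0  4  0  1  0
''  0  1  2  3  4  5  6  7
 7  1  1  2  3  4  5  6  7
 7  2  2  2  3  4  5  6  7
 1  3  3  3  3  4  5  5  6
 6  4  3  3  4  4  5  6  6
 9  5  4  4  4  5  5  6  7
 8  6  5  5  5  5  6  6  7

6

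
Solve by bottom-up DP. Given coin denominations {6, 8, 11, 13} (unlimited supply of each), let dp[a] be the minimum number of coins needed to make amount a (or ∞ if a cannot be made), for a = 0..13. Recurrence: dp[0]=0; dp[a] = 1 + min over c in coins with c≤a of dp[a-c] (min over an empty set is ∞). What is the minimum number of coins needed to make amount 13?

 a  0  1  2  3  4  5  6  7  8  9 10 11 12 13
dp  0  -  -  -  -  -  1  -  1  -  -  1  2  1
(- denotes ∞ / unreachable)

1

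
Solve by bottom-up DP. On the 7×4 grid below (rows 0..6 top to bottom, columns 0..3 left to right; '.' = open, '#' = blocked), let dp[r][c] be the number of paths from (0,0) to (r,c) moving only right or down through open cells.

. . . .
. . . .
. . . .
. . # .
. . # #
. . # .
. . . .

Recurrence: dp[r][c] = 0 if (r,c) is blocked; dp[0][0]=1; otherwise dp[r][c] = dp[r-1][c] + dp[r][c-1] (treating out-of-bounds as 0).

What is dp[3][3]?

r\c   0   1   2   3
  0   1   1   1   1
  1   1   2   3   4
  2   1   3   6  10
  3   1   4   0  10
  4   1   5   0   0
  5   1   6   0   0
  6   1   7   7   7

10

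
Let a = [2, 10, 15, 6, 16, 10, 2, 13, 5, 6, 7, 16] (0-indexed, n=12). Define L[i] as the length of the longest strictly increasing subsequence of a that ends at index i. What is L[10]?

   i    0    1    2    3    4    5    6    7    8    9   10   11
a[i]    2   10   15    6   16   10    2   13    5    6    7   16
L[i]    1    2    3    2    4    3    1    4    2    3    4    5

4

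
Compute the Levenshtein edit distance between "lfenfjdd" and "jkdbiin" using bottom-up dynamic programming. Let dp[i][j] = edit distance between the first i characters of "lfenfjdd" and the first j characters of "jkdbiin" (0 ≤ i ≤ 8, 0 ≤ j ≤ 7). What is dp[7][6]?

7

   ''  j  k  d  b  i  i  n
''  0  1  2  3  4  5  6  7
 l  1  1  2  3  4  5  6  7
 f  2  2  2  3  4  5  6  7
 e  3  3  3  3  4  5  6  7
 n  4  4  4  4  4  5  6  6
 f  5  5  5  5  5  5  6  7
 j  6  5  6  6  6  6  6  7
 d  7  6  6  6  7  7  7  7
 d  8  7  7  6  7  8  8  8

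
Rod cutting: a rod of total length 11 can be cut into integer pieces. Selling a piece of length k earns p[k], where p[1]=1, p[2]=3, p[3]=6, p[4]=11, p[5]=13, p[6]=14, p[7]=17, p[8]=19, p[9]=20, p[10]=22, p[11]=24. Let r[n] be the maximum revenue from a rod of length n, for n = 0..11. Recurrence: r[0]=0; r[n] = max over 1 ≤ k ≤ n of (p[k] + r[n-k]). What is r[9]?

24

   n    0    1    2    3    4    5    6    7    8    9   10   11
r[n]    0    1    3    6   11   13   14   17   22   24   26   28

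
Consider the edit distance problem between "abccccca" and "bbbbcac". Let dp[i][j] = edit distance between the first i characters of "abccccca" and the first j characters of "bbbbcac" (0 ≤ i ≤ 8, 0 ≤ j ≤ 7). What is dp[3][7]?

5

   ''  b  b  b  b  c  a  c
''  0  1  2  3  4  5  6  7
 a  1  1  2  3  4  5  5  6
 b  2  1  1  2  3  4  5  6
 c  3  2  2  2  3  3  4  5
 c  4  3  3  3  3  3  4  4
 c  5  4  4  4  4  3  4  4
 c  6  5  5  5  5  4  4  4
 c  7  6  6  6  6  5  5  4
 a  8  7  7  7  7  6  5  5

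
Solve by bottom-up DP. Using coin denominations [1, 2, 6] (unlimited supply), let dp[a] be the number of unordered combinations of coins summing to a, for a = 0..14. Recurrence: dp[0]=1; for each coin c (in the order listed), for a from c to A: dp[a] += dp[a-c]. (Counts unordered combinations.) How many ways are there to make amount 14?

15

after  coin     0     1     2     3     4     5     6     7     8     9    10    11    12    13    14
          1     1     1     1     1     1     1     1     1     1     1     1     1     1     1     1
          2     1     1     2     2     3     3     4     4     5     5     6     6     7     7     8
          6     1     1     2     2     3     3     5     5     7     7     9     9    12    12    15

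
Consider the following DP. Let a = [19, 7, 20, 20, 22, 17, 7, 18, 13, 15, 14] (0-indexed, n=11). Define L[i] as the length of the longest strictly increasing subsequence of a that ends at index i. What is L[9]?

   i    0    1    2    3    4    5    6    7    8    9   10
a[i]   19    7   20   20   22   17    7   18   13   15   14
L[i]    1    1    2    2    3    2    1    3    2    3    3

3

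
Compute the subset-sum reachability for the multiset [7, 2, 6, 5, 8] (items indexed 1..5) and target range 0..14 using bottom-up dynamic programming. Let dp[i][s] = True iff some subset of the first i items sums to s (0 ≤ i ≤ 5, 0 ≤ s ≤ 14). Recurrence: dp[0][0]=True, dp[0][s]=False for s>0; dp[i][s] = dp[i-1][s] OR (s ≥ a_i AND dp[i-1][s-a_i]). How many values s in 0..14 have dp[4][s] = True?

11

i\s   0   1   2   3   4   5   6   7   8   9  10  11  12  13  14
  0   T   F   F   F   F   F   F   F   F   F   F   F   F   F   F
  1   T   F   F   F   F   F   F   T   F   F   F   F   F   F   F
  2   T   F   T   F   F   F   F   T   F   T   F   F   F   F   F
  3   T   F   T   F   F   F   T   T   T   T   F   F   F   T   F
  4   T   F   T   F   F   T   T   T   T   T   F   T   T   T   T
  5   T   F   T   F   F   T   T   T   T   T   T   T   T   T   T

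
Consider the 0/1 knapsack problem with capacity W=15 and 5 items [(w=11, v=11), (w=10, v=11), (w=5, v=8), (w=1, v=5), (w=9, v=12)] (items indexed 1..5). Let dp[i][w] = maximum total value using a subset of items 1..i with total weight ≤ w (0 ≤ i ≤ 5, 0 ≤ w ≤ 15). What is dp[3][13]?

11

i\w   0   1   2   3   4   5   6   7   8   9  10  11  12  13  14  15
  0   0   0   0   0   0   0   0   0   0   0   0   0   0   0   0   0
  1   0   0   0   0   0   0   0   0   0   0   0  11  11  11  11  11
  2   0   0   0   0   0   0   0   0   0   0  11  11  11  11  11  11
  3   0   0   0   0   0   8   8   8   8   8  11  11  11  11  11  19
  4   0   5   5   5   5   8  13  13  13  13  13  16  16  16  16  19
  5   0   5   5   5   5   8  13  13  13  13  17  17  17  17  20  25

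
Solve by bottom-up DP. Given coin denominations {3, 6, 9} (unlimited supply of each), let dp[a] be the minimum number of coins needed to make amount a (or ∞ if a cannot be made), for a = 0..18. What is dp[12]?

 a  0  1  2  3  4  5  6  7  8  9 10 11 12 13 14 15 16 17 18
dp  0  -  -  1  -  -  1  -  -  1  -  -  2  -  -  2  -  -  2
(- denotes ∞ / unreachable)

2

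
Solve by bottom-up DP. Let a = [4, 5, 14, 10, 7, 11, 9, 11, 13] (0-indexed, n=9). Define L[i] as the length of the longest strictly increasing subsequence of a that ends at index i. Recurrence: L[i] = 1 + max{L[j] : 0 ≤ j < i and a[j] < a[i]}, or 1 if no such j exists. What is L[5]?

   i    0    1    2    3    4    5    6    7    8
a[i]    4    5   14   10    7   11    9   11   13
L[i]    1    2    3    3    3    4    4    5    6

4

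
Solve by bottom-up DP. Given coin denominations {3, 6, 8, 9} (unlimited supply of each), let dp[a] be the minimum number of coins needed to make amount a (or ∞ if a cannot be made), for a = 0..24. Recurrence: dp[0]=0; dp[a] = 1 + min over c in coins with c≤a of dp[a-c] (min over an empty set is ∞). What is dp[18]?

 a  0  1  2  3  4  5  6  7  8  9 10 11 12 13 14 15 16 17 18 19 20 21 22 23 24
dp  0  -  -  1  -  -  1  -  1  1  -  2  2  -  2  2  2  2  2  3  3  3  3  3  3
(- denotes ∞ / unreachable)

2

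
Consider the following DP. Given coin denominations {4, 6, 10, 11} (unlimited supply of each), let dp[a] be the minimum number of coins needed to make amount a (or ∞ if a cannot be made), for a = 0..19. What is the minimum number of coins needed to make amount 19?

3

 a  0  1  2  3  4  5  6  7  8  9 10 11 12 13 14 15 16 17 18 19
dp  0  -  -  -  1  -  1  -  2  -  1  1  2  -  2  2  2  2  3  3
(- denotes ∞ / unreachable)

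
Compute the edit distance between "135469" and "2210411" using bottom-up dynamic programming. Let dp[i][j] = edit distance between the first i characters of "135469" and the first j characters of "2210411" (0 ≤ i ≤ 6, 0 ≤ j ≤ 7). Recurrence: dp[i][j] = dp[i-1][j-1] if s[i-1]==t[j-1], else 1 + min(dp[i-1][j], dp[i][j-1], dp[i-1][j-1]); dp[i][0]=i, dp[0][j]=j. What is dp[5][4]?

5

   ''  2  2  1  0  4  1  1
''  0  1  2  3  4  5  6  7
 1  1  1  2  2  3  4  5  6
 3  2  2  2  3  3  4  5  6
 5  3  3  3  3  4  4  5  6
 4  4  4  4  4  4  4  5  6
 6  5  5  5  5  5  5  5  6
 9  6  6  6  6  6  6  6  6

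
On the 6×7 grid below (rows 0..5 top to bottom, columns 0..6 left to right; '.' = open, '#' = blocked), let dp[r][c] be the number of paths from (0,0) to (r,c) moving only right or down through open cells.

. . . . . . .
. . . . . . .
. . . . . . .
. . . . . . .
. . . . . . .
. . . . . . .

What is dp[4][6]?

r\c   0   1   2   3   4   5   6
  0   1   1   1   1   1   1   1
  1   1   2   3   4   5   6   7
  2   1   3   6  10  15  21  28
  3   1   4  10  20  35  56  84
  4   1   5  15  35  70 126 210
  5   1   6  21  56 126 252 462

210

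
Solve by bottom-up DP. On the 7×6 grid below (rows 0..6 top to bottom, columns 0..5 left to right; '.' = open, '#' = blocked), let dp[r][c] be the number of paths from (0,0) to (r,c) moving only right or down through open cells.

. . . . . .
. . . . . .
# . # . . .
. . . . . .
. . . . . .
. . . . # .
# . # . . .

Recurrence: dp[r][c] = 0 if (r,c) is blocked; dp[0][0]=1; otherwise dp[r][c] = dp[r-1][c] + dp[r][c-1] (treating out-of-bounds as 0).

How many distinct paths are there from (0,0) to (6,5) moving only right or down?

r\c   0   1   2   3   4   5
  0   1   1   1   1   1   1
  1   1   2   3   4   5   6
  2   0   2   0   4   9  15
  3   0   2   2   6  15  30
  4   0   2   4  10  25  55
  5   0   2   6  16   0  55
  6   0   2   0  16  16  71

71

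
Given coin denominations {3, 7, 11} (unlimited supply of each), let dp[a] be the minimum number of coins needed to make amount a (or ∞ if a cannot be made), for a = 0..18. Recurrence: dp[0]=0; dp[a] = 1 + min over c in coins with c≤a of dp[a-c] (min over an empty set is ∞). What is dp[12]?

 a  0  1  2  3  4  5  6  7  8  9 10 11 12 13 14 15 16 17 18
dp  0  -  -  1  -  -  2  1  -  3  2  1  4  3  2  5  4  3  2
(- denotes ∞ / unreachable)

4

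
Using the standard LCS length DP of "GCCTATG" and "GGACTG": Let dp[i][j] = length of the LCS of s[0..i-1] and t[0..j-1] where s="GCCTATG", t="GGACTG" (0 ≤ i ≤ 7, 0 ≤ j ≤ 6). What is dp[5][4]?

   ''  G  G  A  C  T  G
''  0  0  0  0  0  0  0
 G  0  1  1  1  1  1  1
 C  0  1  1  1  2  2  2
 C  0  1  1  1  2  2  2
 T  0  1  1  1  2  3  3
 A  0  1  1  2  2  3  3
 T  0  1  1  2  2  3  3
 G  0  1  2  2  2  3  4

2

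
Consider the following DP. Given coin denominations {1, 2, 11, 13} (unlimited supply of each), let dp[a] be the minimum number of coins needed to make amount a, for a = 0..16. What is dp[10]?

5

 a  0  1  2  3  4  5  6  7  8  9 10 11 12 13 14 15 16
dp  0  1  1  2  2  3  3  4  4  5  5  1  2  1  2  2  3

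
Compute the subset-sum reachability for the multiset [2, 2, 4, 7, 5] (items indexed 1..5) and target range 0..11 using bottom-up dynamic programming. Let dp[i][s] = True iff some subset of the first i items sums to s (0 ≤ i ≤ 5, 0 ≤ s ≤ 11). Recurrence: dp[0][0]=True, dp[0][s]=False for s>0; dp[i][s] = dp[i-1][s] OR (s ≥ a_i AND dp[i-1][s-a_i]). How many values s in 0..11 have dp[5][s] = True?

9

i\s   0   1   2   3   4   5   6   7   8   9  10  11
  0   T   F   F   F   F   F   F   F   F   F   F   F
  1   T   F   T   F   F   F   F   F   F   F   F   F
  2   T   F   T   F   T   F   F   F   F   F   F   F
  3   T   F   T   F   T   F   T   F   T   F   F   F
  4   T   F   T   F   T   F   T   T   T   T   F   T
  5   T   F   T   F   T   T   T   T   T   T   F   T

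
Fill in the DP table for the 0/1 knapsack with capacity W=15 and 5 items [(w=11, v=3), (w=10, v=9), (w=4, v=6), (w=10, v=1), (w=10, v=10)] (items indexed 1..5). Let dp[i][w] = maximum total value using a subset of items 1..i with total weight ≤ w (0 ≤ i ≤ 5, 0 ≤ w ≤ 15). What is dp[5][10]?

10

i\w   0   1   2   3   4   5   6   7   8   9  10  11  12  13  14  15
  0   0   0   0   0   0   0   0   0   0   0   0   0   0   0   0   0
  1   0   0   0   0   0   0   0   0   0   0   0   3   3   3   3   3
  2   0   0   0   0   0   0   0   0   0   0   9   9   9   9   9   9
  3   0   0   0   0   6   6   6   6   6   6   9   9   9   9  15  15
  4   0   0   0   0   6   6   6   6   6   6   9   9   9   9  15  15
  5   0   0   0   0   6   6   6   6   6   6  10  10  10  10  16  16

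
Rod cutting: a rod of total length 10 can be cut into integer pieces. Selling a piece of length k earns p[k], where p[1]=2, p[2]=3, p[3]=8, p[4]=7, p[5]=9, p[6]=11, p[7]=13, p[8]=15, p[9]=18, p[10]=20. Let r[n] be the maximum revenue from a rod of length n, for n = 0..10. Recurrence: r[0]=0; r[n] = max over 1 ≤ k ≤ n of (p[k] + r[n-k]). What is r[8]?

   n    0    1    2    3    4    5    6    7    8    9   10
r[n]    0    2    4    8   10   12   16   18   20   24   26

20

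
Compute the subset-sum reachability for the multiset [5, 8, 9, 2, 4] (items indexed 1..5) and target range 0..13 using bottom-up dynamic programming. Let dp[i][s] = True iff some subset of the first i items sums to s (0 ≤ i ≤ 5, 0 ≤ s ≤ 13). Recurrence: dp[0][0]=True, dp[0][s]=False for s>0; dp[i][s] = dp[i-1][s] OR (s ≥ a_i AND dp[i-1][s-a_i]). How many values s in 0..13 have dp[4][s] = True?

9

i\s   0   1   2   3   4   5   6   7   8   9  10  11  12  13
  0   T   F   F   F   F   F   F   F   F   F   F   F   F   F
  1   T   F   F   F   F   T   F   F   F   F   F   F   F   F
  2   T   F   F   F   F   T   F   F   T   F   F   F   F   T
  3   T   F   F   F   F   T   F   F   T   T   F   F   F   T
  4   T   F   T   F   F   T   F   T   T   T   T   T   F   T
  5   T   F   T   F   T   T   T   T   T   T   T   T   T   T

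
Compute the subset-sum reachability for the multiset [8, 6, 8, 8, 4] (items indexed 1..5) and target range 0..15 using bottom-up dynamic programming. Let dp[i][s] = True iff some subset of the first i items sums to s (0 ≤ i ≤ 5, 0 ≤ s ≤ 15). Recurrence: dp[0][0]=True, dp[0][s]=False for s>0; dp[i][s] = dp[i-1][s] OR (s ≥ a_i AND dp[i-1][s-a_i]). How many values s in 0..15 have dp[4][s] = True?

i\s   0   1   2   3   4   5   6   7   8   9  10  11  12  13  14  15
  0   T   F   F   F   F   F   F   F   F   F   F   F   F   F   F   F
  1   T   F   F   F   F   F   F   F   T   F   F   F   F   F   F   F
  2   T   F   F   F   F   F   T   F   T   F   F   F   F   F   T   F
  3   T   F   F   F   F   F   T   F   T   F   F   F   F   F   T   F
  4   T   F   F   F   F   F   T   F   T   F   F   F   F   F   T   F
  5   T   F   F   F   T   F   T   F   T   F   T   F   T   F   T   F

4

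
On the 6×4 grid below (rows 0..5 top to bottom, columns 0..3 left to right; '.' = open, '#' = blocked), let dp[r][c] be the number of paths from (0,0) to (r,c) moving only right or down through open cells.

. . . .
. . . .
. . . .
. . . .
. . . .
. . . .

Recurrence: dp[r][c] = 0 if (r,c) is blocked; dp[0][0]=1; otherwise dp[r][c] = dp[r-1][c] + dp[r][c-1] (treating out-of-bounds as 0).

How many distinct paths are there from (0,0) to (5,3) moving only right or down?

r\c   0   1   2   3
  0   1   1   1   1
  1   1   2   3   4
  2   1   3   6  10
  3   1   4  10  20
  4   1   5  15  35
  5   1   6  21  56

56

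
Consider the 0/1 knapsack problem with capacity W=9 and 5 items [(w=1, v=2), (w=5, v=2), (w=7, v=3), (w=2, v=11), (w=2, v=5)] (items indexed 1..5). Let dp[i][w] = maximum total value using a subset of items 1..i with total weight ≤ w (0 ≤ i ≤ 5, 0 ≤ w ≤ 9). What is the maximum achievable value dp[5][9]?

18

i\w   0   1   2   3   4   5   6   7   8   9
  0   0   0   0   0   0   0   0   0   0   0
  1   0   2   2   2   2   2   2   2   2   2
  2   0   2   2   2   2   2   4   4   4   4
  3   0   2   2   2   2   2   4   4   5   5
  4   0   2  11  13  13  13  13  13  15  15
  5   0   2  11  13  16  18  18  18  18  18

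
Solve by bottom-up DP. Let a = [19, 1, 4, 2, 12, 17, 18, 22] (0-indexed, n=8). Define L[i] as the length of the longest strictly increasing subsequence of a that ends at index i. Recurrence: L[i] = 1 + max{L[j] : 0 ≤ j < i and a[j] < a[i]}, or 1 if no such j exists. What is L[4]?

3

   i    0    1    2    3    4    5    6    7
a[i]   19    1    4    2   12   17   18   22
L[i]    1    1    2    2    3    4    5    6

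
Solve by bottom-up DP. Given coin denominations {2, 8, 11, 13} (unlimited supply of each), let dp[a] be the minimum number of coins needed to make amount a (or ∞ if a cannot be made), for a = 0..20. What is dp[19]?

2

 a  0  1  2  3  4  5  6  7  8  9 10 11 12 13 14 15 16 17 18 19 20
dp  0  -  1  -  2  -  3  -  1  -  2  1  3  1  4  2  2  3  3  2  4
(- denotes ∞ / unreachable)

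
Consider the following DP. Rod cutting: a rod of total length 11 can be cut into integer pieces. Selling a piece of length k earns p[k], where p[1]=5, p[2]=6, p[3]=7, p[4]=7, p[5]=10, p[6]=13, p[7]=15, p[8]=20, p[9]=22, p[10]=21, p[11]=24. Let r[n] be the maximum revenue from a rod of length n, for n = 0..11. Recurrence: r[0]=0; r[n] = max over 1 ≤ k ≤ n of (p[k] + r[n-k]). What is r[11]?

55

   n    0    1    2    3    4    5    6    7    8    9   10   11
r[n]    0    5   10   15   20   25   30   35   40   45   50   55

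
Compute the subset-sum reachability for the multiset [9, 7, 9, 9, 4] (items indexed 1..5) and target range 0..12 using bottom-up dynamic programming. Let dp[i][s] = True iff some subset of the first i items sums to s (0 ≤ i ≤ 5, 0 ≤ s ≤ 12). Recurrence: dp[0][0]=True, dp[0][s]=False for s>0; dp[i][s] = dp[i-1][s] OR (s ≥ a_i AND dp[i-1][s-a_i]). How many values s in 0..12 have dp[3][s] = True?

i\s   0   1   2   3   4   5   6   7   8   9  10  11  12
  0   T   F   F   F   F   F   F   F   F   F   F   F   F
  1   T   F   F   F   F   F   F   F   F   T   F   F   F
  2   T   F   F   F   F   F   F   T   F   T   F   F   F
  3   T   F   F   F   F   F   F   T   F   T   F   F   F
  4   T   F   F   F   F   F   F   T   F   T   F   F   F
  5   T   F   F   F   T   F   F   T   F   T   F   T   F

3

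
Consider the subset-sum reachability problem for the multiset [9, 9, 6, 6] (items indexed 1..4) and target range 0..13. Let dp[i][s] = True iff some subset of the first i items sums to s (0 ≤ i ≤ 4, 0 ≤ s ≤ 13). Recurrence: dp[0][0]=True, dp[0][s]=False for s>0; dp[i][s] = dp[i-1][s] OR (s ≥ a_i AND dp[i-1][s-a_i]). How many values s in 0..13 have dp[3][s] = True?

3

i\s   0   1   2   3   4   5   6   7   8   9  10  11  12  13
  0   T   F   F   F   F   F   F   F   F   F   F   F   F   F
  1   T   F   F   F   F   F   F   F   F   T   F   F   F   F
  2   T   F   F   F   F   F   F   F   F   T   F   F   F   F
  3   T   F   F   F   F   F   T   F   F   T   F   F   F   F
  4   T   F   F   F   F   F   T   F   F   T   F   F   T   F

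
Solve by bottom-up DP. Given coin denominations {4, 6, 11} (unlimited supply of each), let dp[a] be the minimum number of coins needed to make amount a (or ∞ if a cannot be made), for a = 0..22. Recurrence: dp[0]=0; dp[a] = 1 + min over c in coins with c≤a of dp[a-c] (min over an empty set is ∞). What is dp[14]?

 a  0  1  2  3  4  5  6  7  8  9 10 11 12 13 14 15 16 17 18 19 20 21 22
dp  0  -  -  -  1  -  1  -  2  -  2  1  2  -  3  2  3  2  3  3  4  3  2
(- denotes ∞ / unreachable)

3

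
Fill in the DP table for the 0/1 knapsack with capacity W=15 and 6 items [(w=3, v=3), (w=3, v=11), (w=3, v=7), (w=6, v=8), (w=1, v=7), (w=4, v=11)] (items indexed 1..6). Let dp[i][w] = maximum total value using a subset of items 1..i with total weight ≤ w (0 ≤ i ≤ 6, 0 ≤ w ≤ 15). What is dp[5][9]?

i\w   0   1   2   3   4   5   6   7   8   9  10  11  12  13  14  15
  0   0   0   0   0   0   0   0   0   0   0   0   0   0   0   0   0
  1   0   0   0   3   3   3   3   3   3   3   3   3   3   3   3   3
  2   0   0   0  11  11  11  14  14  14  14  14  14  14  14  14  14
  3   0   0   0  11  11  11  18  18  18  21  21  21  21  21  21  21
  4   0   0   0  11  11  11  18  18  18  21  21  21  26  26  26  29
  5   0   7   7  11  18  18  18  25  25  25  28  28  28  33  33  33
  6   0   7   7  11  18  18  18  25  29  29  29  36  36  36  39  39

25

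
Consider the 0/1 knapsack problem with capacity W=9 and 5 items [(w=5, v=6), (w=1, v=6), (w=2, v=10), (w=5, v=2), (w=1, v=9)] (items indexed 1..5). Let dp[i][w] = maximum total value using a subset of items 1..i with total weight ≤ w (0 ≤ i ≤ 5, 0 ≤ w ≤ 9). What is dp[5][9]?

31

i\w   0   1   2   3   4   5   6   7   8   9
  0   0   0   0   0   0   0   0   0   0   0
  1   0   0   0   0   0   6   6   6   6   6
  2   0   6   6   6   6   6  12  12  12  12
  3   0   6  10  16  16  16  16  16  22  22
  4   0   6  10  16  16  16  16  16  22  22
  5   0   9  15  19  25  25  25  25  25  31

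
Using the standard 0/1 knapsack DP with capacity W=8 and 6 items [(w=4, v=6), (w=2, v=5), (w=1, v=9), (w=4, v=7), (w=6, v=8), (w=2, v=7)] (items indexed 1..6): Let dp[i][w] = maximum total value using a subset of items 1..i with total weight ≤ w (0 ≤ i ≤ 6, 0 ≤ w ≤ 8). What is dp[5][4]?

14

i\w   0   1   2   3   4   5   6   7   8
  0   0   0   0   0   0   0   0   0   0
  1   0   0   0   0   6   6   6   6   6
  2   0   0   5   5   6   6  11  11  11
  3   0   9   9  14  14  15  15  20  20
  4   0   9   9  14  14  16  16  21  21
  5   0   9   9  14  14  16  16  21  21
  6   0   9   9  16  16  21  21  23  23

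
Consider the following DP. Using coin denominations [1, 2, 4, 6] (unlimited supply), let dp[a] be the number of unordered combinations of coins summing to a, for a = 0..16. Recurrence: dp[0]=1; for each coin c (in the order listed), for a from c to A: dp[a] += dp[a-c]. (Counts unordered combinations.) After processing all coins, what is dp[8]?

after  coin     0     1     2     3     4     5     6     7     8     9    10    11    12    13    14    15    16
          1     1     1     1     1     1     1     1     1     1     1     1     1     1     1     1     1     1
          2     1     1     2     2     3     3     4     4     5     5     6     6     7     7     8     8     9
          4     1     1     2     2     4     4     6     6     9     9    12    12    16    16    20    20    25
          6     1     1     2     2     4     4     7     7    11    11    16    16    23    23    31    31    41

11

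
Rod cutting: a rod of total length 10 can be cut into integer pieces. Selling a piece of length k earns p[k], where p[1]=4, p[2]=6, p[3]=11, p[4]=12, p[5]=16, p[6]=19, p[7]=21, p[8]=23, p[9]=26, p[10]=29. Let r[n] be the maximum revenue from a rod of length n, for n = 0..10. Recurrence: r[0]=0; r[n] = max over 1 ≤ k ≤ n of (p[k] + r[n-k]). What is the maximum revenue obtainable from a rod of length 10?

40

   n    0    1    2    3    4    5    6    7    8    9   10
r[n]    0    4    8   12   16   20   24   28   32   36   40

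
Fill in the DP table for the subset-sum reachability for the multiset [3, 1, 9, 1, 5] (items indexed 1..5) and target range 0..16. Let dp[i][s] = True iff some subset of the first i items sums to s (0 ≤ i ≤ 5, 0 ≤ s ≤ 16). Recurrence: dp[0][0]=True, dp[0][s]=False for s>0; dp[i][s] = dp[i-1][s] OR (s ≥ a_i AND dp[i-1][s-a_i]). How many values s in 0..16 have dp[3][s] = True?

8

i\s   0   1   2   3   4   5   6   7   8   9  10  11  12  13  14  15  16
  0   T   F   F   F   F   F   F   F   F   F   F   F   F   F   F   F   F
  1   T   F   F   T   F   F   F   F   F   F   F   F   F   F   F   F   F
  2   T   T   F   T   T   F   F   F   F   F   F   F   F   F   F   F   F
  3   T   T   F   T   T   F   F   F   F   T   T   F   T   T   F   F   F
  4   T   T   T   T   T   T   F   F   F   T   T   T   T   T   T   F   F
  5   T   T   T   T   T   T   T   T   T   T   T   T   T   T   T   T   T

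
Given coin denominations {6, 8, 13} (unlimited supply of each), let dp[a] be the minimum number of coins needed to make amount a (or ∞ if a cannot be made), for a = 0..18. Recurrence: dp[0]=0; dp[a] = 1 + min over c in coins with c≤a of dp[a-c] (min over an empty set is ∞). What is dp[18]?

3

 a  0  1  2  3  4  5  6  7  8  9 10 11 12 13 14 15 16 17 18
dp  0  -  -  -  -  -  1  -  1  -  -  -  2  1  2  -  2  -  3
(- denotes ∞ / unreachable)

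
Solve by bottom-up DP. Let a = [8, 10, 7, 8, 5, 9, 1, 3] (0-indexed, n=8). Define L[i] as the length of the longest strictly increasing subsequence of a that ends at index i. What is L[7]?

2

   i    0    1    2    3    4    5    6    7
a[i]    8   10    7    8    5    9    1    3
L[i]    1    2    1    2    1    3    1    2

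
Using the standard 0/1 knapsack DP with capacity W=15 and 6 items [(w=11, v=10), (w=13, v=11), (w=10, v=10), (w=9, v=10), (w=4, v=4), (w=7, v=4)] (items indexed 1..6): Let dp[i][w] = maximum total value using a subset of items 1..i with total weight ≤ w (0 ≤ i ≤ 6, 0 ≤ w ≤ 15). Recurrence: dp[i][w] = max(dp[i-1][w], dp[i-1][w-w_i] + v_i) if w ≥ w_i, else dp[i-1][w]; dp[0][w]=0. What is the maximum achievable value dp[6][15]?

i\w   0   1   2   3   4   5   6   7   8   9  10  11  12  13  14  15
  0   0   0   0   0   0   0   0   0   0   0   0   0   0   0   0   0
  1   0   0   0   0   0   0   0   0   0   0   0  10  10  10  10  10
  2   0   0   0   0   0   0   0   0   0   0   0  10  10  11  11  11
  3   0   0   0   0   0   0   0   0   0   0  10  10  10  11  11  11
  4   0   0   0   0   0   0   0   0   0  10  10  10  10  11  11  11
  5   0   0   0   0   4   4   4   4   4  10  10  10  10  14  14  14
  6   0   0   0   0   4   4   4   4   4  10  10  10  10  14  14  14

14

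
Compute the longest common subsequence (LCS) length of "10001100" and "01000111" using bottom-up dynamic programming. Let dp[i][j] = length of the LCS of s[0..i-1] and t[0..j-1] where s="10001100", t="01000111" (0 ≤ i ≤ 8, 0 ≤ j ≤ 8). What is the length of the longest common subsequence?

6

   ''  0  1  0  0  0  1  1  1
''  0  0  0  0  0  0  0  0  0
 1  0  0  1  1  1  1  1  1  1
 0  0  1  1  2  2  2  2  2  2
 0  0  1  1  2  3  3  3  3  3
 0  0  1  1  2  3  4  4  4  4
 1  0  1  2  2  3  4  5  5  5
 1  0  1  2  2  3  4  5  6  6
 0  0  1  2  3  3  4  5  6  6
 0  0  1  2  3  4  4  5  6  6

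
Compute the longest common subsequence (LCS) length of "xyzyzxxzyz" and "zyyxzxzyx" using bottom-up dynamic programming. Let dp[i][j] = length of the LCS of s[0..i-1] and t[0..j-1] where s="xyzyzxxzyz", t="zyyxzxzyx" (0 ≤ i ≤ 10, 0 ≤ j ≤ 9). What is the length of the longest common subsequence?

6

   ''  z  y  y  x  z  x  z  y  x
''  0  0  0  0  0  0  0  0  0  0
 x  0  0  0  0  1  1  1  1  1  1
 y  0  0  1  1  1  1  1  1  2  2
 z  0  1  1  1  1  2  2  2  2  2
 y  0  1  2  2  2  2  2  2  3  3
 z  0  1  2  2  2  3  3  3  3  3
 x  0  1  2  2  3  3  4  4  4  4
 x  0  1  2  2  3  3  4  4  4  5
 z  0  1  2  2  3  4  4  5  5  5
 y  0  1  2  3  3  4  4  5  6  6
 z  0  1  2  3  3  4  4  5  6  6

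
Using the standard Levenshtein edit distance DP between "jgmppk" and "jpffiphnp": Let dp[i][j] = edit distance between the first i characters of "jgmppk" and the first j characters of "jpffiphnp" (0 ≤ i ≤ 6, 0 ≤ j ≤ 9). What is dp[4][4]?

   ''  j  p  f  f  i  p  h  n  p
''  0  1  2  3  4  5  6  7  8  9
 j  1  0  1  2  3  4  5  6  7  8
 g  2  1  1  2  3  4  5  6  7  8
 m  3  2  2  2  3  4  5  6  7  8
 p  4  3  2  3  3  4  4  5  6  7
 p  5  4  3  3  4  4  4  5  6  6
 k  6  5  4  4  4  5  5  5  6  7

3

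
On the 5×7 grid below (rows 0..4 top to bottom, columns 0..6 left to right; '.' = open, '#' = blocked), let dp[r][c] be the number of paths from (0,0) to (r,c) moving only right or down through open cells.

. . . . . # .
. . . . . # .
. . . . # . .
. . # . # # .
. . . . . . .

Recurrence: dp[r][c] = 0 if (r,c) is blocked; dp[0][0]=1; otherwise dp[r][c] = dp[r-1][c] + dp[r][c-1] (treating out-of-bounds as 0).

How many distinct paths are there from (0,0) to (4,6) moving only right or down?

15

r\c   0   1   2   3   4   5   6
  0   1   1   1   1   1   0   0
  1   1   2   3   4   5   0   0
  2   1   3   6  10   0   0   0
  3   1   4   0  10   0   0   0
  4   1   5   5  15  15  15  15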